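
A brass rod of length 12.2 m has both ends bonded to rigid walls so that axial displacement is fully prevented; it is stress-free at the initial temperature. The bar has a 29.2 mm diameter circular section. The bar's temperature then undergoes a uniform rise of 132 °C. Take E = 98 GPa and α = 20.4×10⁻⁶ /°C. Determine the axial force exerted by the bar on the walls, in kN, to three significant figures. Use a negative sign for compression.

-177 kN

Free thermal expansion αLΔT = 20.4e-6 · 12200 · 132 = 32.85 mm.
The walls impose strain ε = −(32.85)/12200 = -2.6928e-03; σ = Eε = 98000 · -2.6928e-03 = -263.9 MPa.
Wall reaction R = σ·A = -263.9·669.7 = -176700 N = -176.7 kN.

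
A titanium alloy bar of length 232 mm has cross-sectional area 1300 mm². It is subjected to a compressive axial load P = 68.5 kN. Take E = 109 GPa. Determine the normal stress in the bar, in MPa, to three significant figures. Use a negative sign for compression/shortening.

σ = N/A = -68500/1300 = -52.69 MPa.

-52.7 MPa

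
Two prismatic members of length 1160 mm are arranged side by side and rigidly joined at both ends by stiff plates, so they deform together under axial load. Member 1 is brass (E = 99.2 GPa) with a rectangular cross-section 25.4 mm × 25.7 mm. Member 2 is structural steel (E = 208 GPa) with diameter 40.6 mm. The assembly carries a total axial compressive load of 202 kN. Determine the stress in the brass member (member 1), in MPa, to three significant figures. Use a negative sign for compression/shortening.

A_1 = 652.8 mm².
A_2 = 1295 mm².
Equal strain + equilibrium ⇒ each member carries load in proportion to AE: A₁E₁ = 64760000 N, A₂E₂ = 269300000 N, ΣAE = 334000000 N.
σ₁ = P·E₁/ΣAE = -202000·99200/334000000 = -59.99 MPa.

-60.0 MPa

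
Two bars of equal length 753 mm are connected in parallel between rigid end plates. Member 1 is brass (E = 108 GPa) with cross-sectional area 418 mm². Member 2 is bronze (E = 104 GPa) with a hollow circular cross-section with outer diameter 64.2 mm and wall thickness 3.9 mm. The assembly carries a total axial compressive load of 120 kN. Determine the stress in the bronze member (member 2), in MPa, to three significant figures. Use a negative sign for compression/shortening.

-102 MPa

A_2 = 738.8 mm².
Equal strain + equilibrium ⇒ each member carries load in proportion to AE: A₁E₁ = 45140000 N, A₂E₂ = 76840000 N, ΣAE = 122000000 N.
σ₂ = P·E₂/ΣAE = -120000·104000/122000000 = -102.3 MPa.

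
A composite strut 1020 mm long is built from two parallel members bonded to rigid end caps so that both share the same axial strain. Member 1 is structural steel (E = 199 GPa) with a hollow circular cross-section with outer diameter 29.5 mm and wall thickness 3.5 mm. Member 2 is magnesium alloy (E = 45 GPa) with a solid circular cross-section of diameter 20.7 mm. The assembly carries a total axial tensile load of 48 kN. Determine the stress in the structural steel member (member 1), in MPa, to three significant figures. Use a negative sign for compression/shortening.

A_1 = 285.9 mm².
A_2 = 336.5 mm².
Equal strain + equilibrium ⇒ each member carries load in proportion to AE: A₁E₁ = 56890000 N, A₂E₂ = 15140000 N, ΣAE = 72040000 N.
σ₁ = P·E₁/ΣAE = 48000·199000/72040000 = 132.6 MPa.

133 MPa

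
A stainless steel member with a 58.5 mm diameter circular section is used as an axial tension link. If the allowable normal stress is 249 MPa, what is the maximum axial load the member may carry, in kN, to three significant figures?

669 kN

A = 2688 mm².
P_max = σ_allow · A = 249 · 2688 = 669300 N = 669.3 kN.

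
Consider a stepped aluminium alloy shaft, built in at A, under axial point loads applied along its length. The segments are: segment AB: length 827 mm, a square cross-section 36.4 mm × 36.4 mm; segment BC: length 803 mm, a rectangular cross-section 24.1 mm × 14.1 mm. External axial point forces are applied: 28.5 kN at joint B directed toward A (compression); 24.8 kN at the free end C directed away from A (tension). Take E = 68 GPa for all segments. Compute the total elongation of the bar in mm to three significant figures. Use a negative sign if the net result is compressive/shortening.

Internal axial forces (sectioning from the free end, tension +): N_BC = 24.8 kN, N_AB = -3.7 kN.
A_AB = 1325 mm².
A_BC = 339.8 mm².
δ_AB = -3700·827/(1325·68000) = -0.03396 mm
δ_BC = 24800·803/(339.8·68000) = 0.8618 mm
δ = Σδ_i = 0.8279 mm.

0.828 mm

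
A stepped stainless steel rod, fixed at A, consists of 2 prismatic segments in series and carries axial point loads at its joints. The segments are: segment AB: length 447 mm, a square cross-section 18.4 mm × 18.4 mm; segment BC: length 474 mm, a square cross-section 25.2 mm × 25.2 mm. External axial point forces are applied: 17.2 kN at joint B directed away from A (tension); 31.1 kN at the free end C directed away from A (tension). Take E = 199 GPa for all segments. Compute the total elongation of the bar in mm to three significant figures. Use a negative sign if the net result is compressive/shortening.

0.437 mm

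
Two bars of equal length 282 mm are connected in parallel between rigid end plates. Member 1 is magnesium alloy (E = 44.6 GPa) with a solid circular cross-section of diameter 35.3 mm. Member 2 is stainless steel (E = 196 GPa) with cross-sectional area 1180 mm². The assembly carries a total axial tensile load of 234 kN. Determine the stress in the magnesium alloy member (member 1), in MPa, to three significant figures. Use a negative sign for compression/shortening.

38.0 MPa

A_1 = 978.7 mm².
Equal strain + equilibrium ⇒ each member carries load in proportion to AE: A₁E₁ = 43650000 N, A₂E₂ = 231300000 N, ΣAE = 274900000 N.
σ₁ = P·E₁/ΣAE = 234000·44600/274900000 = 37.96 MPa.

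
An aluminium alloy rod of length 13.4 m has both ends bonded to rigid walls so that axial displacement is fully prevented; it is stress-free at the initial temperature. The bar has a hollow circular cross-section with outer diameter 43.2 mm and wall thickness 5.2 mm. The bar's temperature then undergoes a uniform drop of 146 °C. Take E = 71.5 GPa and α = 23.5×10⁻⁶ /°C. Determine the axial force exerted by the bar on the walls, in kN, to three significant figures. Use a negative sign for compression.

Free thermal expansion αLΔT = 23.5e-6 · 13400 · -146 = -45.98 mm.
The walls impose strain ε = −(-45.98)/13400 = 3.4310e-03; σ = Eε = 71500 · 3.4310e-03 = 245.3 MPa.
Wall reaction R = σ·A = 245.3·620.8 = 152300 N = 152.3 kN.

152 kN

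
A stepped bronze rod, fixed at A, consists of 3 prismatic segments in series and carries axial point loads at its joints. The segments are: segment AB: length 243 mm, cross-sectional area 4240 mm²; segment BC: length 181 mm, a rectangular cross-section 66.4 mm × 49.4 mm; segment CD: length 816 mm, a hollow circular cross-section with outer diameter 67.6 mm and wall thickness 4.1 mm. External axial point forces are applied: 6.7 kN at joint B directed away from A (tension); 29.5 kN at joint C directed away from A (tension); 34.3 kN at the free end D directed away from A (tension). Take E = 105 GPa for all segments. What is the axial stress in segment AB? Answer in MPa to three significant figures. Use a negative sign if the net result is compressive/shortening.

Internal axial forces (sectioning from the free end, tension +): N_CD = 34.3 kN, N_BC = 63.8 kN, N_AB = 70.5 kN.
σ_AB = N_AB/A_AB = 70500/4240 = 16.63 MPa.

16.6 MPa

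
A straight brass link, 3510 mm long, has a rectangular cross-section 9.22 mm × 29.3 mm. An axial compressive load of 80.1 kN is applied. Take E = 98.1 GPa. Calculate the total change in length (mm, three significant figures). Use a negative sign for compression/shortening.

A = 270.1 mm².
δ_mech = NL/(AE) = -80100·3510/(270.1·98100) = -10.61 mm.

-10.6 mm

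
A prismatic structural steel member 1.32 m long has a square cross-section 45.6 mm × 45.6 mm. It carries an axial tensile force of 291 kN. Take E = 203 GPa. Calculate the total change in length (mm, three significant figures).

A = 2079 mm².
δ_mech = NL/(AE) = 291000·1320/(2079·203000) = 0.91 mm.

0.910 mm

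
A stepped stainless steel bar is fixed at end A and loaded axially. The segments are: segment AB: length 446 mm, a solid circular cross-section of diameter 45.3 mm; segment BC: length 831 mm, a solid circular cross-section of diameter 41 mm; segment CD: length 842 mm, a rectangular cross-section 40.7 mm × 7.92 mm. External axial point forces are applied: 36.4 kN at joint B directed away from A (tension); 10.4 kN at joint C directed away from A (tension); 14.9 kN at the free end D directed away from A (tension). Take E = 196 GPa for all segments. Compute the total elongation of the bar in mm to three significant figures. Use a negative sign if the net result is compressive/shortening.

Internal axial forces (sectioning from the free end, tension +): N_CD = 14.9 kN, N_BC = 25.3 kN, N_AB = 61.7 kN.
A_AB = 1612 mm².
A_BC = 1320 mm².
A_CD = 322.3 mm².
δ_AB = 61700·446/(1612·196000) = 0.08711 mm
δ_BC = 25300·831/(1320·196000) = 0.08125 mm
δ_CD = 14900·842/(322.3·196000) = 0.1986 mm
δ = Σδ_i = 0.3669 mm.

0.367 mm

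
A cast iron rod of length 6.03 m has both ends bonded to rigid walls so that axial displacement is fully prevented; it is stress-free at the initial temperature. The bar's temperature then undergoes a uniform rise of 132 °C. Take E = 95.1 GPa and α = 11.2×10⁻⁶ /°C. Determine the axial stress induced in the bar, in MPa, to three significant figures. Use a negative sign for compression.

-141 MPa

Free thermal expansion αLΔT = 11.2e-6 · 6030 · 132 = 8.915 mm.
The walls impose strain ε = −(8.915)/6030 = -1.4784e-03; σ = Eε = 95100 · -1.4784e-03 = -140.6 MPa.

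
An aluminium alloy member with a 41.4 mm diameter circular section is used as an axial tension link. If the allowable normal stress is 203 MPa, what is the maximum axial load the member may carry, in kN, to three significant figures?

273 kN

A = 1346 mm².
P_max = σ_allow · A = 203 · 1346 = 273300 N = 273.3 kN.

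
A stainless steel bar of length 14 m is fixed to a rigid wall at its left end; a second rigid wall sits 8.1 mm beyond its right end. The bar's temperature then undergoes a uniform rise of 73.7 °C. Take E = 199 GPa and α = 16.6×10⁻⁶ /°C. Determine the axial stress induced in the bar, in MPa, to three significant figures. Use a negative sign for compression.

-128 MPa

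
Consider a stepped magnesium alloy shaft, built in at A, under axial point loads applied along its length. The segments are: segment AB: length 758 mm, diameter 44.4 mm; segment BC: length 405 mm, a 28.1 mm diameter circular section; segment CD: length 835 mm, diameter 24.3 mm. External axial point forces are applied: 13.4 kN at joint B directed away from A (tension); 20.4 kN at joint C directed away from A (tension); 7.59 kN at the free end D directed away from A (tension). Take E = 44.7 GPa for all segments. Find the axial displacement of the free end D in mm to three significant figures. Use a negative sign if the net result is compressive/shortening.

Internal axial forces (sectioning from the free end, tension +): N_CD = 7.59 kN, N_BC = 27.99 kN, N_AB = 41.39 kN.
A_AB = 1548 mm².
A_BC = 620.2 mm².
A_CD = 463.8 mm².
δ_AB = 41390·758/(1548·44700) = 0.4533 mm
δ_BC = 27990·405/(620.2·44700) = 0.4089 mm
δ_CD = 7590·835/(463.8·44700) = 0.3057 mm
δ = Σδ_i = 1.168 mm.

1.17 mm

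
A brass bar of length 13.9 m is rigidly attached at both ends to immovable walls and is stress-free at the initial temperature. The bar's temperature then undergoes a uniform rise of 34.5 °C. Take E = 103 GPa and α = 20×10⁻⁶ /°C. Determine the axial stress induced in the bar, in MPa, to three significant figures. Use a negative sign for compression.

Free thermal expansion αLΔT = 20e-6 · 13900 · 34.5 = 9.591 mm.
The walls impose strain ε = −(9.591)/13900 = -6.9000e-04; σ = Eε = 103000 · -6.9000e-04 = -71.07 MPa.

-71.1 MPa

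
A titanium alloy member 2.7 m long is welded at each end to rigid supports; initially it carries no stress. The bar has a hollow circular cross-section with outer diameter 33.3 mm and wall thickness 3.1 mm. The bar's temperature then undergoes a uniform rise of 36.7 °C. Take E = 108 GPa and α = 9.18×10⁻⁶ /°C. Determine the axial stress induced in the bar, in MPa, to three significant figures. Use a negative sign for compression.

-36.4 MPa

Free thermal expansion αLΔT = 9.18e-6 · 2700 · 36.7 = 0.9096 mm.
The walls impose strain ε = −(0.9096)/2700 = -3.3691e-04; σ = Eε = 108000 · -3.3691e-04 = -36.39 MPa.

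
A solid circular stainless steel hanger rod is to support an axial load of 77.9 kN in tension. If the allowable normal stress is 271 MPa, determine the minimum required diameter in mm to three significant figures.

Required area A ≥ P/σ_allow = 77900/271 = 287.5 mm².
For a solid circular section, d ≥ √(4A/π) = 19.13 mm.

19.1 mm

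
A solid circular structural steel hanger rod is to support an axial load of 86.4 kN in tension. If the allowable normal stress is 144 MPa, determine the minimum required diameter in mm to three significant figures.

27.6 mm

Required area A ≥ P/σ_allow = 86400/144 = 600 mm².
For a solid circular section, d ≥ √(4A/π) = 27.64 mm.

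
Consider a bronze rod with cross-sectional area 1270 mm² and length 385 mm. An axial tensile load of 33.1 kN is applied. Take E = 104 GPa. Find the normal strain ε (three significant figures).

2.51e-04

σ = N/A = 26.06 MPa; ε = σ/E = 26.06/104000 = 2.506e-04.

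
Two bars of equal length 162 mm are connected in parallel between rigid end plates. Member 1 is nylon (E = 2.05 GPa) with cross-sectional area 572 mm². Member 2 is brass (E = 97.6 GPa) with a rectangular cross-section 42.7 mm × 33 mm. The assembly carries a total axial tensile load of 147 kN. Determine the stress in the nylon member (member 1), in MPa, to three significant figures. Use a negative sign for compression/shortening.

A_2 = 1409 mm².
Equal strain + equilibrium ⇒ each member carries load in proportion to AE: A₁E₁ = 1173000 N, A₂E₂ = 137500000 N, ΣAE = 138700000 N.
σ₁ = P·E₁/ΣAE = 147000·2050/138700000 = 2.173 MPa.

2.17 MPa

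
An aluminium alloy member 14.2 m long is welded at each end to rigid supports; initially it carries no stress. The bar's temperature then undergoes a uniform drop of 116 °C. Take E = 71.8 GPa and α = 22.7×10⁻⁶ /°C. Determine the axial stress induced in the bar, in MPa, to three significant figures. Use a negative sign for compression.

Free thermal expansion αLΔT = 22.7e-6 · 14200 · -116 = -37.39 mm.
The walls impose strain ε = −(-37.39)/14200 = 2.6332e-03; σ = Eε = 71800 · 2.6332e-03 = 189.1 MPa.

189 MPa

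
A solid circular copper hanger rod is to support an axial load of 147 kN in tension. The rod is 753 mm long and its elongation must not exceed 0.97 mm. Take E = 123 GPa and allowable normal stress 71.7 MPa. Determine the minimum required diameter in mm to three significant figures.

Required area A ≥ P/σ_allow = 147000/71.7 = 2050 mm².
For a solid circular section, d ≥ √(4A/π) = 51.09 mm.
Elongation limit: A ≥ PL/(Eδ_allow) = 147000·753/(123000·0.97) = 927.8 mm² ⇒ d ≥ 34.37 mm.
The stress limit governs.

51.1 mm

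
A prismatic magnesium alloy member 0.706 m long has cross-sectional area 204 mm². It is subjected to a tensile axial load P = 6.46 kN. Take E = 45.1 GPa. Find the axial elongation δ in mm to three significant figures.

δ_mech = NL/(AE) = 6460·706/(204·45100) = 0.4957 mm.

0.496 mm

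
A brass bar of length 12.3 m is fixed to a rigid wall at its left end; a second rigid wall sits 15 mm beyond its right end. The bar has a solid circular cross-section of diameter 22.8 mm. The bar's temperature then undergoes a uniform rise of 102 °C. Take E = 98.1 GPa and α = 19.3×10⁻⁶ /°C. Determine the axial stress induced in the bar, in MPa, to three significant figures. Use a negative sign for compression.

-73.5 MPa

Free thermal expansion αLΔT = 19.3e-6 · 12300 · 102 = 24.21 mm.
The walls engage after the gap closes; constrained expansion = 24.21 − 15 = 9.214 mm.
The walls impose strain ε = −(9.214)/12300 = -7.4909e-04; σ = Eε = 98100 · -7.4909e-04 = -73.49 MPa.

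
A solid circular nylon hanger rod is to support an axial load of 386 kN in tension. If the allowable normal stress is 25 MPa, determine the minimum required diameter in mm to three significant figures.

140 mm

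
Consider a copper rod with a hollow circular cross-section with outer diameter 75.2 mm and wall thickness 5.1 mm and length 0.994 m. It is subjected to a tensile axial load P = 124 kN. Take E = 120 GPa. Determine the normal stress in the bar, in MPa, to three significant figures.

A = 1123 mm².
σ = N/A = 124000/1123 = 110.4 MPa.

110 MPa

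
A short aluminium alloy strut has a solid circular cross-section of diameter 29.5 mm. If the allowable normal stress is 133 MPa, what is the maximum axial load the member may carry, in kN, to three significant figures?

90.9 kN

A = 683.5 mm².
P_max = σ_allow · A = 133 · 683.5 = 90900 N = 90.9 kN.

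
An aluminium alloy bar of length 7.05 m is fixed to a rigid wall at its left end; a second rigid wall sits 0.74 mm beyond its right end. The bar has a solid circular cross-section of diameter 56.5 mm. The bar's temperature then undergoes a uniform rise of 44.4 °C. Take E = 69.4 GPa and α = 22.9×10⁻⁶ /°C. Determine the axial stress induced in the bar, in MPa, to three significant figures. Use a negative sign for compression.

-63.3 MPa

Free thermal expansion αLΔT = 22.9e-6 · 7050 · 44.4 = 7.168 mm.
The walls engage after the gap closes; constrained expansion = 7.168 − 0.74 = 6.428 mm.
The walls impose strain ε = −(6.428)/7050 = -9.1180e-04; σ = Eε = 69400 · -9.1180e-04 = -63.28 MPa.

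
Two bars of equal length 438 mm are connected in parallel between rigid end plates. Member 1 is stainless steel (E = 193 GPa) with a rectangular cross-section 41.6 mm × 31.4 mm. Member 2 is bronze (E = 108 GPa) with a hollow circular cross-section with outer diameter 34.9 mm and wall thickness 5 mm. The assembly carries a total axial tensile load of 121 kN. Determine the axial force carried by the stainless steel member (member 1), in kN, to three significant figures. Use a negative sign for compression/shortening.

101 kN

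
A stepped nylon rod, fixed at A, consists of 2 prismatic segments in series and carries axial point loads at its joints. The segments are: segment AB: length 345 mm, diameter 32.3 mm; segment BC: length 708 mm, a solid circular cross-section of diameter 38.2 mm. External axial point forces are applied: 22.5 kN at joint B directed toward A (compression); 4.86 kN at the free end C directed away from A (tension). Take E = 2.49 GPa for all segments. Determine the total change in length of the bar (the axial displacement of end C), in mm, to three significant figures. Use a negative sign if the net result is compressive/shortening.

Internal axial forces (sectioning from the free end, tension +): N_BC = 4.86 kN, N_AB = -17.64 kN.
A_AB = 819.4 mm².
A_BC = 1146 mm².
δ_AB = -17640·345/(819.4·2490) = -2.983 mm
δ_BC = 4860·708/(1146·2490) = 1.206 mm
δ = Σδ_i = -1.777 mm.

-1.78 mm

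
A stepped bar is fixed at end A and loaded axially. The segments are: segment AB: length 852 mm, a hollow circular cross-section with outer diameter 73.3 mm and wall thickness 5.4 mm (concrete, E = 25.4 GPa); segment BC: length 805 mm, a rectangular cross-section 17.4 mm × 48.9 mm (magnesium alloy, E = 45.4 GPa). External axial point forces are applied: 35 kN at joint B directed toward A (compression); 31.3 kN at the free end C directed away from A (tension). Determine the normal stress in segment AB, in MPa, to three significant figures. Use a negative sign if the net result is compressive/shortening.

-3.21 MPa

Internal axial forces (sectioning from the free end, tension +): N_BC = 31.3 kN, N_AB = -3.7 kN.
A_AB = 1152 mm².
σ_AB = N_AB/A_AB = -3700/1152 = -3.212 MPa.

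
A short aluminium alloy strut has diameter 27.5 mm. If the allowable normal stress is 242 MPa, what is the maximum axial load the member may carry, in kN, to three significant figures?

A = 594 mm².
P_max = σ_allow · A = 242 · 594 = 143700 N = 143.7 kN.

144 kN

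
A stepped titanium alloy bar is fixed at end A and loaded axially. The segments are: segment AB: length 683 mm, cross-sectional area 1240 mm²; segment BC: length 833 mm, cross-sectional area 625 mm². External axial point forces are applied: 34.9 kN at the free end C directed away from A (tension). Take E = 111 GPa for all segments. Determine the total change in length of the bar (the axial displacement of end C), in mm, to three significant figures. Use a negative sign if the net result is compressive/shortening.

Internal axial forces (sectioning from the free end, tension +): N_BC = 34.9 kN, N_AB = 34.9 kN.
δ_AB = 34900·683/(1240·111000) = 0.1732 mm
δ_BC = 34900·833/(625·111000) = 0.4191 mm
δ = Σδ_i = 0.5922 mm.

0.592 mm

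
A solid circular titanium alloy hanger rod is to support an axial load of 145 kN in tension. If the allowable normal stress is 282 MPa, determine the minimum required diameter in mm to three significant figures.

25.6 mm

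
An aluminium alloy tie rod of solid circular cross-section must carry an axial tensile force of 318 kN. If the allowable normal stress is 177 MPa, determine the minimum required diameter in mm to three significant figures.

47.8 mm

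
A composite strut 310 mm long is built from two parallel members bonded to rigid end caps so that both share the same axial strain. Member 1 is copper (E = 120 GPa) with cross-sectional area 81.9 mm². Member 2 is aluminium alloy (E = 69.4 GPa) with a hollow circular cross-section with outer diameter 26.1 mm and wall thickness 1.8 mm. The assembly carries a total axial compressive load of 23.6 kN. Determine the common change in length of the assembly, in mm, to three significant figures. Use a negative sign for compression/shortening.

-0.378 mm

A_2 = 137.4 mm².
Equal strain + equilibrium ⇒ each member carries load in proportion to AE: A₁E₁ = 9828000 N, A₂E₂ = 9536000 N, ΣAE = 19360000 N.
δ = PL/ΣAE = -23600·310/19360000 = -0.3778 mm.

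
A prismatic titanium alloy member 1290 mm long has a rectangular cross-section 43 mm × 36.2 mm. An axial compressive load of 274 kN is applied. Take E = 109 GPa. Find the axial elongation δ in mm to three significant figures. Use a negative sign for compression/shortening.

-2.08 mm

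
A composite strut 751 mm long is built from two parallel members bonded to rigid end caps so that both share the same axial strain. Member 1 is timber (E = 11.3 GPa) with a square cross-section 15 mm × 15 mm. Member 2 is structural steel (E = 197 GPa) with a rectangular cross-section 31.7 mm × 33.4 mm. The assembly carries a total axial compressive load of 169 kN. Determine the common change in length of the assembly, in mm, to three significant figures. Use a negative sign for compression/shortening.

-0.601 mm

A_1 = 225 mm².
A_2 = 1059 mm².
Equal strain + equilibrium ⇒ each member carries load in proportion to AE: A₁E₁ = 2542000 N, A₂E₂ = 208600000 N, ΣAE = 211100000 N.
δ = PL/ΣAE = -169000·751/211100000 = -0.6012 mm.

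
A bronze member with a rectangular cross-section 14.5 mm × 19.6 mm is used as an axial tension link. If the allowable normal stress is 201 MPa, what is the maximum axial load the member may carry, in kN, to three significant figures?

A = 284.2 mm².
P_max = σ_allow · A = 201 · 284.2 = 57120 N = 57.12 kN.

57.1 kN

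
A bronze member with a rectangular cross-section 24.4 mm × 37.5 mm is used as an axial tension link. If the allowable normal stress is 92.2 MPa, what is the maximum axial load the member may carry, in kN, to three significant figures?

84.4 kN

A = 915 mm².
P_max = σ_allow · A = 92.2 · 915 = 84360 N = 84.36 kN.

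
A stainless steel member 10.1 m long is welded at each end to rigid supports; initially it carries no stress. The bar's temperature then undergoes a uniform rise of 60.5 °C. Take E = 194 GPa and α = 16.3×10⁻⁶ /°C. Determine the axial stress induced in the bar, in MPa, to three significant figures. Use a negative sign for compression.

Free thermal expansion αLΔT = 16.3e-6 · 10100 · 60.5 = 9.96 mm.
The walls impose strain ε = −(9.96)/10100 = -9.8615e-04; σ = Eε = 194000 · -9.8615e-04 = -191.3 MPa.

-191 MPa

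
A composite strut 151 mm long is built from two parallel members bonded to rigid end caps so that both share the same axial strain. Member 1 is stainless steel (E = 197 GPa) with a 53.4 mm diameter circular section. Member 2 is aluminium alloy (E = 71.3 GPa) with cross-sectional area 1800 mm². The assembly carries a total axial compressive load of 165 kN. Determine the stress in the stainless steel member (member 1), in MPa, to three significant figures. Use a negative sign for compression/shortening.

-57.1 MPa

A_1 = 2240 mm².
Equal strain + equilibrium ⇒ each member carries load in proportion to AE: A₁E₁ = 441200000 N, A₂E₂ = 128300000 N, ΣAE = 569500000 N.
σ₁ = P·E₁/ΣAE = -165000·197000/569500000 = -57.07 MPa.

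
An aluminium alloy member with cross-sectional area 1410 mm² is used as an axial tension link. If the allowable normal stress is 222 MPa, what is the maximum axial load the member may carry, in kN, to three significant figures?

313 kN

P_max = σ_allow · A = 222 · 1410 = 313000 N = 313 kN.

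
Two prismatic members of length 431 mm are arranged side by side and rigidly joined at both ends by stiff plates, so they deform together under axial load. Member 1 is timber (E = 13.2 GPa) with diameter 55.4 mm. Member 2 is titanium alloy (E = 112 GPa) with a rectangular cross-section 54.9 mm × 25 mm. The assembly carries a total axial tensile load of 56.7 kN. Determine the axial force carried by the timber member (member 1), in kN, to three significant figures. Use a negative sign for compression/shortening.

9.72 kN

A_1 = 2411 mm².
A_2 = 1372 mm².
Equal strain + equilibrium ⇒ each member carries load in proportion to AE: A₁E₁ = 31820000 N, A₂E₂ = 153700000 N, ΣAE = 185500000 N.
F₁ = P·A₁E₁/ΣAE = 56700·31820000/185500000 = 9724 N.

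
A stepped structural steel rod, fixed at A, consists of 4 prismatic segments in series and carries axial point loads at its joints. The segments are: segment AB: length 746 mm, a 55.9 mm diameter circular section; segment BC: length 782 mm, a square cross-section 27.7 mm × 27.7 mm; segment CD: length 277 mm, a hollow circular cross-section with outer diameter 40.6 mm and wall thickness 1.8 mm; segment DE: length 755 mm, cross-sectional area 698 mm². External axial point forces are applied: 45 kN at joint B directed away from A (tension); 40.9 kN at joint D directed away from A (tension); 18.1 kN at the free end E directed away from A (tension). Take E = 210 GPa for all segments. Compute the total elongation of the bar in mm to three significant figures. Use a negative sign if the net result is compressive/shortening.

0.885 mm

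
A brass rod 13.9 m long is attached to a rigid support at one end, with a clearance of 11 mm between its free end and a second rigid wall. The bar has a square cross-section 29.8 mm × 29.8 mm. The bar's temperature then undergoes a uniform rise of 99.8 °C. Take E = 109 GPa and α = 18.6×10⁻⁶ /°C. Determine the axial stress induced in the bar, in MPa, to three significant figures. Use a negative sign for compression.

-116 MPa

Free thermal expansion αLΔT = 18.6e-6 · 13900 · 99.8 = 25.8 mm.
The walls engage after the gap closes; constrained expansion = 25.8 − 11 = 14.8 mm.
The walls impose strain ε = −(14.8)/13900 = -1.0649e-03; σ = Eε = 109000 · -1.0649e-03 = -116.1 MPa.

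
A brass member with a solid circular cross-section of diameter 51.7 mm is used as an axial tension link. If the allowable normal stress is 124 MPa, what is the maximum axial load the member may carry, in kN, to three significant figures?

260 kN

A = 2099 mm².
P_max = σ_allow · A = 124 · 2099 = 260300 N = 260.3 kN.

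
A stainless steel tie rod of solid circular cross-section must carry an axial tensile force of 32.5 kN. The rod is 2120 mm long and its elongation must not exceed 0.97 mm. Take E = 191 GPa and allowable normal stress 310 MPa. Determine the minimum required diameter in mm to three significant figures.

21.8 mm

Required area A ≥ P/σ_allow = 32500/310 = 104.8 mm².
For a solid circular section, d ≥ √(4A/π) = 11.55 mm.
Elongation limit: A ≥ PL/(Eδ_allow) = 32500·2120/(191000·0.97) = 371.9 mm² ⇒ d ≥ 21.76 mm.
The elongation limit governs.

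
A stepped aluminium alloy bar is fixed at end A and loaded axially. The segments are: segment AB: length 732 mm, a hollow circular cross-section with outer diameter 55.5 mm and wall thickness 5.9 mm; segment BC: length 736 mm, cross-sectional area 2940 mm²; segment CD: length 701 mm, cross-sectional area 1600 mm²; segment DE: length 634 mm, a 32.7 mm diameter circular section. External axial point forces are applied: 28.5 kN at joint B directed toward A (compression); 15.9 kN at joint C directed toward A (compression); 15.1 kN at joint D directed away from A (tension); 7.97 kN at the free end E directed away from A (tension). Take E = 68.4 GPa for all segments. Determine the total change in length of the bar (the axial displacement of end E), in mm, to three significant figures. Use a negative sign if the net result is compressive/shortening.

0.0137 mm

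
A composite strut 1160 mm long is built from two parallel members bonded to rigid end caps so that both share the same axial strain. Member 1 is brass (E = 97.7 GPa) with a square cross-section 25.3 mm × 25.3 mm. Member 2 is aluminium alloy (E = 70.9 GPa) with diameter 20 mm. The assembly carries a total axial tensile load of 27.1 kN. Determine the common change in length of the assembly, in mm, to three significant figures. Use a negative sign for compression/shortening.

A_1 = 640.1 mm².
A_2 = 314.2 mm².
Equal strain + equilibrium ⇒ each member carries load in proportion to AE: A₁E₁ = 62540000 N, A₂E₂ = 22270000 N, ΣAE = 84810000 N.
δ = PL/ΣAE = 27100·1160/84810000 = 0.3707 mm.

0.371 mm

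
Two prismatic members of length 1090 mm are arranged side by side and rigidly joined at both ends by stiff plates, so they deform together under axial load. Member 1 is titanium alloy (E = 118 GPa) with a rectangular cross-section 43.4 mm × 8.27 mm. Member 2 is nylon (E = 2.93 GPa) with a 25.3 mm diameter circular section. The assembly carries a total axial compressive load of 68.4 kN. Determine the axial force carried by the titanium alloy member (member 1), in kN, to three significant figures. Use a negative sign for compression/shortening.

-66.1 kN

A_1 = 358.9 mm².
A_2 = 502.7 mm².
Equal strain + equilibrium ⇒ each member carries load in proportion to AE: A₁E₁ = 42350000 N, A₂E₂ = 1473000 N, ΣAE = 43830000 N.
F₁ = P·A₁E₁/ΣAE = -68400·42350000/43830000 = -66100 N.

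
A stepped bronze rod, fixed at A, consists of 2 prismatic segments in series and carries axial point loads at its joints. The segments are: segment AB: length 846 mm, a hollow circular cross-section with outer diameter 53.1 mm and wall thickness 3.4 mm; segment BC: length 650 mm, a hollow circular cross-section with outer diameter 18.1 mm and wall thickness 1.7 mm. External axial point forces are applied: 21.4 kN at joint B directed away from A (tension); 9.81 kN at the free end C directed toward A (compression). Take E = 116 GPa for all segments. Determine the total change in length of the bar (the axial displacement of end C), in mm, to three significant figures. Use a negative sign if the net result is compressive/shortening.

-0.468 mm

Internal axial forces (sectioning from the free end, tension +): N_BC = -9.81 kN, N_AB = 11.59 kN.
A_AB = 530.9 mm².
A_BC = 87.59 mm².
δ_AB = 11590·846/(530.9·116000) = 0.1592 mm
δ_BC = -9810·650/(87.59·116000) = -0.6276 mm
δ = Σδ_i = -0.4684 mm.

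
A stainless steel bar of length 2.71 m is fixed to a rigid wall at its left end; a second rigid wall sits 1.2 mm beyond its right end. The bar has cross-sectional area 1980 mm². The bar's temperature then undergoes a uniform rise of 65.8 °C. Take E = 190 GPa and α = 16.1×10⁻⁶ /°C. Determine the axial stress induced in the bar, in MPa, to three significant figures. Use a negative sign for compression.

Free thermal expansion αLΔT = 16.1e-6 · 2710 · 65.8 = 2.871 mm.
The walls engage after the gap closes; constrained expansion = 2.871 − 1.2 = 1.671 mm.
The walls impose strain ε = −(1.671)/2710 = -6.1658e-04; σ = Eε = 190000 · -6.1658e-04 = -117.1 MPa.

-117 MPa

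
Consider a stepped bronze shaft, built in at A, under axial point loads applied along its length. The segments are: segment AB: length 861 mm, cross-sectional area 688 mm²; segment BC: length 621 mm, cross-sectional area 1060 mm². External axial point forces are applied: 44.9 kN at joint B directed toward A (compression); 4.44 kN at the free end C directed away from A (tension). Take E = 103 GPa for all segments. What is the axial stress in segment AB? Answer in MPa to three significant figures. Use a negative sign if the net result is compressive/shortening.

-58.8 MPa

Internal axial forces (sectioning from the free end, tension +): N_BC = 4.44 kN, N_AB = -40.46 kN.
σ_AB = N_AB/A_AB = -40460/688 = -58.81 MPa.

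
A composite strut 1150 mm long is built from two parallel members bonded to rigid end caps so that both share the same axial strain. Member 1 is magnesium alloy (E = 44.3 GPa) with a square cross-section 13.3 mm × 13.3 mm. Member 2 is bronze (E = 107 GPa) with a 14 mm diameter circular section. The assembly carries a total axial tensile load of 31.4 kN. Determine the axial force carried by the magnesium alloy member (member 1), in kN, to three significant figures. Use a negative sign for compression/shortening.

10.1 kN

A_1 = 176.9 mm².
A_2 = 153.9 mm².
Equal strain + equilibrium ⇒ each member carries load in proportion to AE: A₁E₁ = 7836000 N, A₂E₂ = 16470000 N, ΣAE = 24310000 N.
F₁ = P·A₁E₁/ΣAE = 31400·7836000/24310000 = 10120 N.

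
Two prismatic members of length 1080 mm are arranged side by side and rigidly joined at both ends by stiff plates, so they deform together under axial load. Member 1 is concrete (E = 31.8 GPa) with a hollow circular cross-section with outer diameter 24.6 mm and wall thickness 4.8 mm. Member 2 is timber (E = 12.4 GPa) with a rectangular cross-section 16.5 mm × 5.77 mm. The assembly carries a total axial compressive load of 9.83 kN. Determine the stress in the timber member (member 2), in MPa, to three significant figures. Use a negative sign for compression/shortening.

A_1 = 298.6 mm².
A_2 = 95.2 mm².
Equal strain + equilibrium ⇒ each member carries load in proportion to AE: A₁E₁ = 9495000 N, A₂E₂ = 1181000 N, ΣAE = 10680000 N.
σ₂ = P·E₂/ΣAE = -9830·12400/10680000 = -11.42 MPa.

-11.4 MPa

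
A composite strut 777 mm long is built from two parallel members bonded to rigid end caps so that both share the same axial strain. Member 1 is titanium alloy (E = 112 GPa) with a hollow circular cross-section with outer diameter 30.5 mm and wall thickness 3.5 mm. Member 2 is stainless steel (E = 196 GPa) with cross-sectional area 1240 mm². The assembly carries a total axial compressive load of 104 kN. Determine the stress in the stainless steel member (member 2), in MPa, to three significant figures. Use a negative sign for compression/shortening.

-73.8 MPa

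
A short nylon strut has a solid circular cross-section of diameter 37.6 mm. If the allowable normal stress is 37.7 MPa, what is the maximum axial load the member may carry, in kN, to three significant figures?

41.9 kN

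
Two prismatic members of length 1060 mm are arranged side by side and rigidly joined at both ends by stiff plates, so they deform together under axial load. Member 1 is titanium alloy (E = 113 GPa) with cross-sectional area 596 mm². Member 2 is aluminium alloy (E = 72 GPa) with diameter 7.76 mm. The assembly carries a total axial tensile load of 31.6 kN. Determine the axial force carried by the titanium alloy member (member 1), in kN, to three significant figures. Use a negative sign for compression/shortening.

A_2 = 47.29 mm².
Equal strain + equilibrium ⇒ each member carries load in proportion to AE: A₁E₁ = 67350000 N, A₂E₂ = 3405000 N, ΣAE = 70750000 N.
F₁ = P·A₁E₁/ΣAE = 31600·67350000/70750000 = 30080 N.

30.1 kN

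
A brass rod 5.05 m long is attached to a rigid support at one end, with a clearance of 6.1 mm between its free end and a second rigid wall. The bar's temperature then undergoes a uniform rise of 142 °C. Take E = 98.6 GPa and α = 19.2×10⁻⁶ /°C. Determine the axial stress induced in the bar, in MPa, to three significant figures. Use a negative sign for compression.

-150 MPa

Free thermal expansion αLΔT = 19.2e-6 · 5050 · 142 = 13.77 mm.
The walls engage after the gap closes; constrained expansion = 13.77 − 6.1 = 7.668 mm.
The walls impose strain ε = −(7.668)/5050 = -1.5185e-03; σ = Eε = 98600 · -1.5185e-03 = -149.7 MPa.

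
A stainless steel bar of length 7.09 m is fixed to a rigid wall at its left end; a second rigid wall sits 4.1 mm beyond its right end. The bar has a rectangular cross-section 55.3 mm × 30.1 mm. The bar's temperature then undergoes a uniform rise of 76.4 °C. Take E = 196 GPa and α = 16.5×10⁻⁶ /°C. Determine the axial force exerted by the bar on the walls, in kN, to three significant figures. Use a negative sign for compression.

Free thermal expansion αLΔT = 16.5e-6 · 7090 · 76.4 = 8.938 mm.
The walls engage after the gap closes; constrained expansion = 8.938 − 4.1 = 4.838 mm.
The walls impose strain ε = −(4.838)/7090 = -6.8232e-04; σ = Eε = 196000 · -6.8232e-04 = -133.7 MPa.
Wall reaction R = σ·A = -133.7·1665 = -222600 N = -222.6 kN.

-223 kN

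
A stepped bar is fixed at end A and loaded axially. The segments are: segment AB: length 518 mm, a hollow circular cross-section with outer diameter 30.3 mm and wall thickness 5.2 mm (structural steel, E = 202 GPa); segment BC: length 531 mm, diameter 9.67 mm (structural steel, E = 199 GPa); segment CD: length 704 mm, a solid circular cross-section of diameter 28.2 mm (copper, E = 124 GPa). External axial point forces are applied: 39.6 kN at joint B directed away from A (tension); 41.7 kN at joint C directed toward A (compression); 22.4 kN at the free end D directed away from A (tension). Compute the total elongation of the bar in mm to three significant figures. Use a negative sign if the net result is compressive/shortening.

-0.371 mm

Internal axial forces (sectioning from the free end, tension +): N_CD = 22.4 kN, N_BC = -19.3 kN, N_AB = 20.3 kN.
A_AB = 410 mm².
A_BC = 73.44 mm².
A_CD = 624.6 mm².
δ_AB = 20300·518/(410·202000) = 0.127 mm
δ_BC = -19300·531/(73.44·199000) = -0.7012 mm
δ_CD = 22400·704/(624.6·124000) = 0.2036 mm
δ = Σδ_i = -0.3707 mm.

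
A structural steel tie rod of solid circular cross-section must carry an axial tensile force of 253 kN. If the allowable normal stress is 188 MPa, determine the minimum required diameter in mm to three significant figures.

41.4 mm

Required area A ≥ P/σ_allow = 253000/188 = 1346 mm².
For a solid circular section, d ≥ √(4A/π) = 41.39 mm.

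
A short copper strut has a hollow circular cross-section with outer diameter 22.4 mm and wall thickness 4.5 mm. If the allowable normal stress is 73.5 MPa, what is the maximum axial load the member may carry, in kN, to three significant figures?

18.6 kN

A = 253.1 mm².
P_max = σ_allow · A = 73.5 · 253.1 = 18600 N = 18.6 kN.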